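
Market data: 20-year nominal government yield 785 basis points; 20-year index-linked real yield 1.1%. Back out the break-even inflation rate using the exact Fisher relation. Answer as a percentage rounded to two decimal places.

6.68%

(1 + π) = (1 + i)/(1 + r) = 1.07850 / 1.01100 = 1.066766
Break-even inflation = 1.066766 − 1 → 6.68%.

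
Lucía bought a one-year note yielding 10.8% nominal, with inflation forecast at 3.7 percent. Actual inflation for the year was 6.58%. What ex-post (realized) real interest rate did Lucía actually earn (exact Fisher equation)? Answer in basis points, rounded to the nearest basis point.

Ex-post: (1 + 0.1080)/(1 + 0.0658) − 1 = 3.9595%
So the realized real rate is 396 basis points.

396 basis points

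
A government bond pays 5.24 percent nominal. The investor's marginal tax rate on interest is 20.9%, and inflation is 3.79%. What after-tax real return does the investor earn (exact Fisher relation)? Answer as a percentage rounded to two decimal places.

After-tax nominal return = 5.24% × (1 − 0.209) = 4.14484%.
1 + r = 1.0414484 / 1.03790 = 1.003419
After-tax real rate = 1.003419 − 1 → 0.34%.

0.34%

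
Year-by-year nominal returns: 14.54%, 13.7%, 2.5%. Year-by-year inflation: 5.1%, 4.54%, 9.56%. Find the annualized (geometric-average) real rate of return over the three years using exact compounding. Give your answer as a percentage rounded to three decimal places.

Compound the nominal returns: 1.1454 × 1.1370 × 1.0250 = 1.33487780.
Compound inflation: 1.0510 × 1.0454 × 1.0956 = 1.20375259.
Deflate: 1.33487780 / 1.20375259 = 1.10893036.
Annualized real rate = 1.10893036^(1/3) − 1 = 3.5066% → 3.507%.

3.507%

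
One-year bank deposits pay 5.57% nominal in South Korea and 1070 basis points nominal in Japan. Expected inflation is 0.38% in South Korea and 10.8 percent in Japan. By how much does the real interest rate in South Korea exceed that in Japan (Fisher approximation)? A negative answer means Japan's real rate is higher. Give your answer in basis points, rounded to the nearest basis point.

529 basis points

South Korea: 5.57% − 0.38% = 5.190%
Japan: 10.7% − 10.8% = -0.100%
Differential = 5.290% → 529 basis points.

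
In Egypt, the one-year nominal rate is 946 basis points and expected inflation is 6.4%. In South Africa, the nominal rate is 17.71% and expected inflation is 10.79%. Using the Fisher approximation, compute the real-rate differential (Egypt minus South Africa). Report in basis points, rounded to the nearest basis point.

-386 basis points

Egypt: 9.46% − 6.4% = 3.060%
South Africa: 17.71% − 10.79% = 6.920%
Differential = -3.860% → -386 basis points.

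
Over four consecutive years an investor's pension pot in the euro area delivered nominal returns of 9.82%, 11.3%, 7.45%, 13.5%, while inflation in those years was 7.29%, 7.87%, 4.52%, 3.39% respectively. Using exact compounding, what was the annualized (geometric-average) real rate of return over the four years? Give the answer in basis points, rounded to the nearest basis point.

449 basis points

Nominal growth factor = 1.0982 × 1.1130 × 1.0745 × 1.1350 = 1.49066099
Price-level growth factor = 1.0729 × 1.0787 × 1.0452 × 1.0339 = 1.25065597
Real growth factor = 1.49066099 / 1.25065597 = 1.19190331
Annualized real rate = 1.19190331^(1/4) − 1 = 4.4865% → 449 basis points.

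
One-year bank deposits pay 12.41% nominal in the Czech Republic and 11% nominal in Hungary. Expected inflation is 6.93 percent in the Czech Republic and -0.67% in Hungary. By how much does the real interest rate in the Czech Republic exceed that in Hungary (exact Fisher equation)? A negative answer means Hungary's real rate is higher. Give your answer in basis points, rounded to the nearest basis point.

The Czech Republic: (1 + 0.1241)/(1 + 0.0693) − 1 = 5.1248%
Hungary: (1 + 0.1100)/(1 − 0.0067) − 1 = 11.7487%
Differential = 5.1248% − 11.7487% = -6.6239% → -662 basis points.

-662 basis points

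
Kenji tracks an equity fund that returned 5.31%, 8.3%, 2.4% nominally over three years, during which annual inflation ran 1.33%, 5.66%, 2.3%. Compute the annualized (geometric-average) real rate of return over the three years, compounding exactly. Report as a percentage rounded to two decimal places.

2.16%

Nominal growth factor = 1.0531 × 1.0830 × 1.0240 = 1.16787948
Price-level growth factor = 1.0133 × 1.0566 × 1.0230 = 1.09527779
Real growth factor = 1.16787948 / 1.09527779 = 1.06628609
Annualized real rate = 1.06628609^(1/3) − 1 = 2.1624% → 2.16%.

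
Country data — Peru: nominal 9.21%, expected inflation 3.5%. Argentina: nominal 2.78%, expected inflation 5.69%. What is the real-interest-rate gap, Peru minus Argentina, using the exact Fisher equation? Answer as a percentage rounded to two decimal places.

8.27%

Peru: (1 + 0.0921)/(1 + 0.0350) − 1 = 5.5169%
Argentina: (1 + 0.0278)/(1 + 0.0569) − 1 = -2.7533%
Differential = 5.5169% − (-2.7533%) = 8.2702% → 8.27%.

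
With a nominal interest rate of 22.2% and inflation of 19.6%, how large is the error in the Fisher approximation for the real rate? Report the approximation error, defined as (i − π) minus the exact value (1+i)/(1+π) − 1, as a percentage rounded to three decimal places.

Approximate: r ≈ 22.200% − 19.600% = 2.6000%
Exact: (1 + 0.2220)/(1 + 0.1960) − 1 = 2.1739%
Error = 2.6000% − 2.1739% = 0.4261% → 0.426%.

0.426%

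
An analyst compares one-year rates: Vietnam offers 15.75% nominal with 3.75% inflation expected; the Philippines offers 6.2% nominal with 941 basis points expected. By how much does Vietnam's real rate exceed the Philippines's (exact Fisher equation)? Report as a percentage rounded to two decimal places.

14.50%

Vietnam: (1 + 0.1575)/(1 + 0.0375) − 1 = 11.5663%
The Philippines: (1 + 0.0620)/(1 + 0.0941) − 1 = -2.9339%
Differential = 11.5663% − (-2.9339%) = 14.5002% → 14.50%.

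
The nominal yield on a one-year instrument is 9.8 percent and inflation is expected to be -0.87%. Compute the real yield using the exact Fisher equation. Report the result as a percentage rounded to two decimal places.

10.76%

By the Fisher relation, 1 + r = (1 + i)/(1 + π).
1 + r = 1.09800 / 0.99130 = 1.107636
r = 1.107636 − 1 = 10.7636%, i.e. 10.76%.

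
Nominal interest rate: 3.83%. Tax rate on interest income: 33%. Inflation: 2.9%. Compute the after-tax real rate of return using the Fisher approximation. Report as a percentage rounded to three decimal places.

After-tax nominal return = 3.83% × (1 − 0.33) = 2.5661%.
r ≈ 2.5661% − 2.9% → -0.334%.

-0.334%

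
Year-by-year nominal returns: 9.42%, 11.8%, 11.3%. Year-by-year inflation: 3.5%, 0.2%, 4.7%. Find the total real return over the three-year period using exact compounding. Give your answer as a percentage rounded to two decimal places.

Compound the nominal returns: 1.0942 × 1.1180 × 1.1130 = 1.361550.
Compound inflation: 1.0350 × 1.0020 × 1.0470 = 1.085812.
Deflate: 1.361550 / 1.085812 = 1.253946.
Total real return = 1.253946 − 1 → 25.39%.

25.39%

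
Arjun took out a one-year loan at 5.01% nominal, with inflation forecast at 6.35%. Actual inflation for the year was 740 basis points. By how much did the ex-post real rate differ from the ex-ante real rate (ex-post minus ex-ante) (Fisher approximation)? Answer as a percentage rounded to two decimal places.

-1.05%

Ex-ante: 5.01% − 6.35% = -1.340%
Ex-post: 5.01% − 7.4% = -2.390%
Difference (ex-post − ex-ante) = -1.0500% → -1.05%.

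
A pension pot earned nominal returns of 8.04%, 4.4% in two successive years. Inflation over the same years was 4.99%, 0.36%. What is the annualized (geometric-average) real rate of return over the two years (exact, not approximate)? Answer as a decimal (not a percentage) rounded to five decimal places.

Nominal growth factor = 1.0804 × 1.0440 = 1.12793760
Price-level growth factor = 1.0499 × 1.0036 = 1.05367964
Real growth factor = 1.12793760 / 1.05367964 = 1.07047489
Annualized real rate = 1.07047489^(1/2) − 1 = 3.4638% → 0.03464.

0.03464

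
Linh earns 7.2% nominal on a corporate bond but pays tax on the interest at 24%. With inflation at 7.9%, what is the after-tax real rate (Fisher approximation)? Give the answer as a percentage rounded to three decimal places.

-2.428%

After-tax nominal return = 7.2% × (1 − 0.24) = 5.4720%.
r ≈ 5.4720% − 7.9% → -2.428%.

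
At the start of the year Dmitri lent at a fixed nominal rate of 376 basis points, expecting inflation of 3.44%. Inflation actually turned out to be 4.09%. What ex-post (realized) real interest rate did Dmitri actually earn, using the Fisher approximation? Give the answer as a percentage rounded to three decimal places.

-0.330%

Ex-post: 3.76% − 4.09% = -0.330%
So the realized real rate is -0.330%.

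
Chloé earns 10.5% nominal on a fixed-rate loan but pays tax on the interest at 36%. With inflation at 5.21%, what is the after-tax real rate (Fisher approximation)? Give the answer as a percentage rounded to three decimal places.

1.510%

After-tax nominal return = 10.5% × (1 − 0.36) = 6.7200%.
r ≈ 6.7200% − 5.21% → 1.510%.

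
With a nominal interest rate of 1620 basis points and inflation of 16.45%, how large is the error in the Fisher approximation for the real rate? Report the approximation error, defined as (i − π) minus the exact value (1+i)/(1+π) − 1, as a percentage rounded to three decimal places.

Approximate: r ≈ 16.200% − 16.450% = -0.2500%
Exact: (1 + 0.1620)/(1 + 0.1645) − 1 = -0.2147%
Error = -0.2500% − (-0.2147%) = -0.0353% → -0.035%.

-0.035%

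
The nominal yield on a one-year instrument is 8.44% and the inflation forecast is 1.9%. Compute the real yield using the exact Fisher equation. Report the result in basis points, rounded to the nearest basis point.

By the Fisher identity, 1 + r = (1 + i)/(1 + π).
1 + r = 1.08440 / 1.01900 = 1.064181
r = 1.064181 − 1 = 6.4181%, i.e. 642 basis points.

642 basis points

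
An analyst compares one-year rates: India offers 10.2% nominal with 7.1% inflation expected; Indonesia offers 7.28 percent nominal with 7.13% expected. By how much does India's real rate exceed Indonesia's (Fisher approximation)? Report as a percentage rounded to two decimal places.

India: 10.2% − 7.1% = 3.100%
Indonesia: 7.28% − 7.13% = 0.150%
Differential = 2.950% → 2.95%.

2.95%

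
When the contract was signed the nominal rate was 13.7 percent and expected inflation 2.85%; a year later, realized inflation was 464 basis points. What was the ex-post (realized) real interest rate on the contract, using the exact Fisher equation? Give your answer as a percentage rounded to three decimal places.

Ex-post: (1 + 0.1370)/(1 + 0.0464) − 1 = 8.6583%
So the realized real rate is 8.658%.

8.658%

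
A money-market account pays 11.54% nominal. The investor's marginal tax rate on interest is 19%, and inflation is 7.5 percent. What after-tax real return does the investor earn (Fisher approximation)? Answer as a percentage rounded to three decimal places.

After-tax nominal return = 11.54% × (1 − 0.19) = 9.3474%.
r ≈ 9.3474% − 7.5% → 1.847%.

1.847%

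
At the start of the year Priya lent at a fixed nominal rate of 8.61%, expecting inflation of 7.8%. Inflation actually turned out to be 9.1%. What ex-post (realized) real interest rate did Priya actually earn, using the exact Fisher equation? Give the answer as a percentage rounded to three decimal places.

Ex-post: (1 + 0.0861)/(1 + 0.0910) − 1 = -0.4491%
So the realized real rate is -0.449%.

-0.449%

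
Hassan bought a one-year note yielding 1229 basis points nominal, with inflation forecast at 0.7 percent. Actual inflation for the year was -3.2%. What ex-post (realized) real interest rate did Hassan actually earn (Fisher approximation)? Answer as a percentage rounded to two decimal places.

15.49%

Ex-post: 12.29% − (-3.2%) = 15.490%
So the realized real rate is 15.49%.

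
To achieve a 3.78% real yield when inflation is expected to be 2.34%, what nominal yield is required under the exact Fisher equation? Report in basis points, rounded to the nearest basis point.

621 basis points

(1 + i) = (1 + r)(1 + π) = 1.03780 × 1.02340 = 1.06208452
i = 1.06208452 − 1, so the required nominal rate is 621 basis points.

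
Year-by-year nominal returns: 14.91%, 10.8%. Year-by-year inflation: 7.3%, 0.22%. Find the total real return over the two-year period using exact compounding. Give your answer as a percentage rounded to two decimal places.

Compound the nominal returns: 1.1491 × 1.1080 = 1.273203.
Compound inflation: 1.0730 × 1.0022 = 1.075361.
Deflate: 1.273203 / 1.075361 = 1.183978.
Total real return = 1.183978 − 1 → 18.40%.

18.40%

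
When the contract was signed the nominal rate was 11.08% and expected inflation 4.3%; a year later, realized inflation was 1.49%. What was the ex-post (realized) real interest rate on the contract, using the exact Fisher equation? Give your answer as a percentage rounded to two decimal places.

Ex-post: (1 + 0.1108)/(1 + 0.0149) − 1 = 9.4492%
So the realized real rate is 9.45%.

9.45%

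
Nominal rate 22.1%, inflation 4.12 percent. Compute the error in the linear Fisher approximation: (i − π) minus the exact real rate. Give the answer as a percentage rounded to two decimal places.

0.71%

Approximate: r ≈ 22.100% − 4.120% = 17.9800%
Exact: (1 + 0.2210)/(1 + 0.0412) − 1 = 17.2685%
Error = 17.9800% − 17.2685% = 0.7115% → 0.71%.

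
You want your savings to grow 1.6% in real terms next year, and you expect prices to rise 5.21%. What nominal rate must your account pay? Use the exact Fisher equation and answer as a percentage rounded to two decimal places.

6.89%

(1 + i) = (1 + r)(1 + π) = 1.01600 × 1.05210 = 1.0689336
i = 1.0689336 − 1, so the required nominal rate is 6.89%.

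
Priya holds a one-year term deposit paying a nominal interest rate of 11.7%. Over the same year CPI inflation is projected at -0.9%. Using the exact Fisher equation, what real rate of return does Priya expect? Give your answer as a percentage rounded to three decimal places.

12.714%

By the Fisher equation, 1 + r = (1 + i)/(1 + π).
1 + r = 1.11700 / 0.99100 = 1.127144
r = 1.127144 − 1 = 12.7144%, i.e. 12.714%.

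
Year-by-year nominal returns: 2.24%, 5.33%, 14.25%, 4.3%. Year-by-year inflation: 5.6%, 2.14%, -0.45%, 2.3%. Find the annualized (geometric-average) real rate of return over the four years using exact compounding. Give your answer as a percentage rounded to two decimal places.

3.96%

Compound the nominal returns: 1.0224 × 1.0533 × 1.1425 × 1.0430 = 1.28325641.
Compound inflation: 1.0560 × 1.0214 × 0.9955 × 1.0230 = 1.09844084.
Deflate: 1.28325641 / 1.09844084 = 1.16825264.
Annualized real rate = 1.16825264^(1/4) − 1 = 3.9643% → 3.96%.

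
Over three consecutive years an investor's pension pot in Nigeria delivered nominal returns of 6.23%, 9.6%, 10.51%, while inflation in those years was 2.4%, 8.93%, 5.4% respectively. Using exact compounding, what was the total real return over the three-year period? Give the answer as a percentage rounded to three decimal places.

9.439%

Compound the nominal returns: 1.0623 × 1.0960 × 1.1051 = 1.286647.
Compound inflation: 1.0240 × 1.0893 × 1.0540 = 1.175677.
Deflate: 1.286647 / 1.175677 = 1.094388.
Total real return = 1.094388 − 1 → 9.439%.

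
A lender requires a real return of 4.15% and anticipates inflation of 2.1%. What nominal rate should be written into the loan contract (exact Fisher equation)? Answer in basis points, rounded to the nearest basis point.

(1 + i) = (1 + r)(1 + π) = 1.04150 × 1.02100 = 1.0633715
i = 1.0633715 − 1, so the required nominal rate is 634 basis points.

634 basis points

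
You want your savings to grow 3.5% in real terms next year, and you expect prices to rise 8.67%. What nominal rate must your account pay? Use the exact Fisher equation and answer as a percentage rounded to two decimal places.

(1 + i) = (1 + r)(1 + π) = 1.03500 × 1.08670 = 1.1247345
i = 1.1247345 − 1, so the required nominal rate is 12.47%.

12.47%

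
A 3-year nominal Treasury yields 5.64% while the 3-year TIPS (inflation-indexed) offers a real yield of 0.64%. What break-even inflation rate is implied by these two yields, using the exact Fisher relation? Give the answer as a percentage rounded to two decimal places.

4.97%

(1 + π) = (1 + i)/(1 + r) = 1.05640 / 1.00640 = 1.049682
Break-even inflation = 1.049682 − 1 → 4.97%.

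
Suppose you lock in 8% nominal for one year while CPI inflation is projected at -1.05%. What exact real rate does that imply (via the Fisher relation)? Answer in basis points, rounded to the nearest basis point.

915 basis points

By the Fisher relation, 1 + r = (1 + i)/(1 + π).
1 + r = 1.08000 / 0.98950 = 1.091460
r = 1.091460 − 1 = 9.1460%, i.e. 915 basis points.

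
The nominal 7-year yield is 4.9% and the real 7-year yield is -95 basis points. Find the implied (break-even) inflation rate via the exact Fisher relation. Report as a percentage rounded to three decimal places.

5.906%

(1 + π) = (1 + i)/(1 + r) = 1.04900 / 0.99050 = 1.059061
Break-even inflation = 1.059061 − 1 → 5.906%.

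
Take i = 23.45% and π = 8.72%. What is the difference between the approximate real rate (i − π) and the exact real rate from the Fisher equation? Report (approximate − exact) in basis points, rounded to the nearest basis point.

118 basis points

Approximate: r ≈ 23.450% − 8.720% = 14.7300%
Exact: (1 + 0.2345)/(1 + 0.0872) − 1 = 13.5486%
Error = 14.7300% − 13.5486% = 1.1814% → 118 basis points.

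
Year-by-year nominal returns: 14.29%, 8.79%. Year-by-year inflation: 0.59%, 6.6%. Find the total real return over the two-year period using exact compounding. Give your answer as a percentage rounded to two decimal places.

Compound the nominal returns: 1.1429 × 1.0879 = 1.243361.
Compound inflation: 1.0059 × 1.0660 = 1.072289.
Deflate: 1.243361 / 1.072289 = 1.159539.
Total real return = 1.159539 − 1 → 15.95%.

15.95%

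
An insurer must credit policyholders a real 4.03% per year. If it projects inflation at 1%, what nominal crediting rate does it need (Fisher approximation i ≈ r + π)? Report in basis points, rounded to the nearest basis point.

503 basis points

i ≈ r + π = 4.03% + 1% = 503 basis points.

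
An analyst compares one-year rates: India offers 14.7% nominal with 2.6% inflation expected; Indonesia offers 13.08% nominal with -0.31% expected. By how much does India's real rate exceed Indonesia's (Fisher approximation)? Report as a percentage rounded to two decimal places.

India: 14.7% − 2.6% = 12.100%
Indonesia: 13.08% − (-0.31%) = 13.390%
Differential = -1.290% → -1.29%.

-1.29%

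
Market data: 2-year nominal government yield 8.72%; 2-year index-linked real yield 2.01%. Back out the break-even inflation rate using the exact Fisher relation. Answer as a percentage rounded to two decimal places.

(1 + π) = (1 + i)/(1 + r) = 1.08720 / 1.02010 = 1.065778
Break-even inflation = 1.065778 − 1 → 6.58%.

6.58%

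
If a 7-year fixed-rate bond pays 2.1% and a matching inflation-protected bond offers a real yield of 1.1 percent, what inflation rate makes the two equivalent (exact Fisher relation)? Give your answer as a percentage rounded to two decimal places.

(1 + π) = (1 + i)/(1 + r) = 1.02100 / 1.01100 = 1.009891
Break-even inflation = 1.009891 − 1 → 0.99%.

0.99%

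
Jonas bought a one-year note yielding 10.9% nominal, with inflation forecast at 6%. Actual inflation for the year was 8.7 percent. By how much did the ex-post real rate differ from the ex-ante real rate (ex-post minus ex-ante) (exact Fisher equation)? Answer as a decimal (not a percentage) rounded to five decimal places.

-0.02599

Ex-ante: (1 + 0.1090)/(1 + 0.0600) − 1 = 4.6226%
Ex-post: (1 + 0.1090)/(1 + 0.0870) − 1 = 2.0239%
Difference (ex-post − ex-ante) = -2.5987% → -0.02599.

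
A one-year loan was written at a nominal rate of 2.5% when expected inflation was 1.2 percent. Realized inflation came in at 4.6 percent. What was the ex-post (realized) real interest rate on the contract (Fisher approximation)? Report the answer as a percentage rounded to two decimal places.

Ex-post: 2.5% − 4.6% = -2.100%
So the realized real rate is -2.10%.

-2.10%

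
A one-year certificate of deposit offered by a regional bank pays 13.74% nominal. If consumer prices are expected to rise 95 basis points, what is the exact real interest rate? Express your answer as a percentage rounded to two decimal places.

By the Fisher identity, 1 + r = (1 + i)/(1 + π).
1 + r = 1.13740 / 1.00950 = 1.126696
r = 1.126696 − 1 = 12.6696%, i.e. 12.67%.

12.67%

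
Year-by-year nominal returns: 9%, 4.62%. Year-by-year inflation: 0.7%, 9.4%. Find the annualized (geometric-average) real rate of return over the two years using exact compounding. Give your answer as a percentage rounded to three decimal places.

Nominal growth factor = 1.0900 × 1.0462 = 1.14035800
Price-level growth factor = 1.0070 × 1.0940 = 1.10165800
Real growth factor = 1.14035800 / 1.10165800 = 1.03512887
Annualized real rate = 1.03512887^(1/2) − 1 = 1.7413% → 1.741%.

1.741%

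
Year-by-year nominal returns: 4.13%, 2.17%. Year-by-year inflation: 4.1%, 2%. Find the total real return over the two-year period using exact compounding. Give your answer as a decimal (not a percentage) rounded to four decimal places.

Compound the nominal returns: 1.0413 × 1.0217 = 1.063896.
Compound inflation: 1.0410 × 1.0200 = 1.061820.
Deflate: 1.063896 / 1.061820 = 1.001955.
Total real return = 1.001955 − 1 → 0.0020.

0.0020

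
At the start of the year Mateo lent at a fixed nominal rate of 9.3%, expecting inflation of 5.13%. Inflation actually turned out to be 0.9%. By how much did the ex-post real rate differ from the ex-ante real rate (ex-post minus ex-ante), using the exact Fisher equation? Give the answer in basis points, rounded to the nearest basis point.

436 basis points

Ex-ante: (1 + 0.0930)/(1 + 0.0513) − 1 = 3.9665%
Ex-post: (1 + 0.0930)/(1 + 0.0090) − 1 = 8.3251%
Difference (ex-post − ex-ante) = 4.3586% → 436 basis points.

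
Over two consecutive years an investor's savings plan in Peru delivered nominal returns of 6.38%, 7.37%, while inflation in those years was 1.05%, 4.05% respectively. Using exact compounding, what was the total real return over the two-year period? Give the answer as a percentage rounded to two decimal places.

Nominal growth factor = 1.0638 × 1.0737 = 1.142202
Price-level growth factor = 1.0105 × 1.0405 = 1.051425
Real growth factor = 1.142202 / 1.051425 = 1.086337
Total real return = 1.086337 − 1 → 8.63%.

8.63%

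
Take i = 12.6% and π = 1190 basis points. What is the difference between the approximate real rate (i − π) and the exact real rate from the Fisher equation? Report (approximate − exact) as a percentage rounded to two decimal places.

Approximate: r ≈ 12.600% − 11.900% = 0.7000%
Exact: (1 + 0.1260)/(1 + 0.1190) − 1 = 0.6256%
Error = 0.7000% − 0.6256% = 0.0744% → 0.07%.

0.07%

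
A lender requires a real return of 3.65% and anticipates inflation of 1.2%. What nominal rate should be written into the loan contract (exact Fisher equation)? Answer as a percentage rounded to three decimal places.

(1 + i) = (1 + r)(1 + π) = 1.03650 × 1.01200 = 1.048938
i = 1.048938 − 1, so the required nominal rate is 4.894%.

4.894%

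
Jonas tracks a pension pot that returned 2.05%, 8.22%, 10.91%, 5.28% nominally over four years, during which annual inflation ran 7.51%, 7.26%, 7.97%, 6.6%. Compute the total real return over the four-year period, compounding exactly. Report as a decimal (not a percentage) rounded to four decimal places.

-0.0284

Compound the nominal returns: 1.0205 × 1.0822 × 1.1091 × 1.0528 = 1.289547.
Compound inflation: 1.0751 × 1.0726 × 1.0797 × 1.0660 = 1.327232.
Deflate: 1.289547 / 1.327232 = 0.971606.
Total real return = 0.971606 − 1 → -0.0284.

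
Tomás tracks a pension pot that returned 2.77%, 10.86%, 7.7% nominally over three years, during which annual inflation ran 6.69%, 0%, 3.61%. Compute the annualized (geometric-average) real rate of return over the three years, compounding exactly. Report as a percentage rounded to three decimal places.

Compound the nominal returns: 1.0277 × 1.1086 × 1.0770 = 1.22703495.
Compound inflation: 1.0669 × 1.0000 × 1.0361 = 1.10541509.
Deflate: 1.22703495 / 1.10541509 = 1.11002189.
Annualized real rate = 1.11002189^(1/3) − 1 = 3.5406% → 3.541%.

3.541%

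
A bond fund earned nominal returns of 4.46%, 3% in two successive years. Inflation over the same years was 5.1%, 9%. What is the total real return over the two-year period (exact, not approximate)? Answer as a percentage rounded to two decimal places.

-6.08%

Nominal growth factor = 1.0446 × 1.0300 = 1.075938
Price-level growth factor = 1.0510 × 1.0900 = 1.145590
Real growth factor = 1.075938 / 1.145590 = 0.939200
Total real return = 0.939200 − 1 → -6.08%.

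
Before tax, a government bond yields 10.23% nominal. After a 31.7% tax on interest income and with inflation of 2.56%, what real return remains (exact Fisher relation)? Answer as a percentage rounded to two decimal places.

4.32%

After-tax nominal return = 10.23% × (1 − 0.317) = 6.98709%.
1 + r = 1.0698709 / 1.02560 = 1.043166
After-tax real rate = 1.043166 − 1 → 4.32%.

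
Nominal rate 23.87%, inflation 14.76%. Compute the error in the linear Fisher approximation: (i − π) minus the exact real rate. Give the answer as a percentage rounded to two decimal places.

Approximate: r ≈ 23.870% − 14.760% = 9.1100%
Exact: (1 + 0.2387)/(1 + 0.1476) − 1 = 7.9383%
Error = 9.1100% − 7.9383% = 1.1717% → 1.17%.

1.17%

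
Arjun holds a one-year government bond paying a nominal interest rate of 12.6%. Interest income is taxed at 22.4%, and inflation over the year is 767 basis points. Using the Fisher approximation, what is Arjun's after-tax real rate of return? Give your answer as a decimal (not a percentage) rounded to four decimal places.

0.0211

After-tax nominal return = 12.6% × (1 − 0.224) = 9.7776%.
r ≈ 9.7776% − 7.67% → 0.0211.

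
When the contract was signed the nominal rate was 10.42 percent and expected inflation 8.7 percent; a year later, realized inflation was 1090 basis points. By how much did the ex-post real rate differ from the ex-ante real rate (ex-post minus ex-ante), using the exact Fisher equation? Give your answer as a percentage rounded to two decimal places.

Ex-ante: (1 + 0.1042)/(1 + 0.0870) − 1 = 1.5823%
Ex-post: (1 + 0.1042)/(1 + 0.1090) − 1 = -0.4328%
Difference (ex-post − ex-ante) = -2.0152% → -2.02%.

-2.02%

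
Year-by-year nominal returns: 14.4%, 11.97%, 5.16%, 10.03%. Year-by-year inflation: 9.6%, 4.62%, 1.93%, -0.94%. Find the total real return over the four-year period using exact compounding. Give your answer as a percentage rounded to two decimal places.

Compound the nominal returns: 1.1440 × 1.1197 × 1.0516 × 1.1003 = 1.482141.
Compound inflation: 1.0960 × 1.0462 × 1.0193 × 0.9906 = 1.157779.
Deflate: 1.482141 / 1.157779 = 1.280159.
Total real return = 1.280159 − 1 → 28.02%.

28.02%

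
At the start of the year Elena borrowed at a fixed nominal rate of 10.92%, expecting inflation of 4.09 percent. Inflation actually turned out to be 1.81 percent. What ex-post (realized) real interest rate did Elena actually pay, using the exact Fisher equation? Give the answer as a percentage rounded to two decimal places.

8.95%

Ex-post: (1 + 0.1092)/(1 + 0.0181) − 1 = 8.9480%
So the realized real rate is 8.95%.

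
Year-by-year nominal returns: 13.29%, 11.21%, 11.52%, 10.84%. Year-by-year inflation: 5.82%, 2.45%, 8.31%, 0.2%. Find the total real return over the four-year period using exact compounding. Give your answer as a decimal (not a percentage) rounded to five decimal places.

Nominal growth factor = 1.1329 × 1.1121 × 1.1152 × 1.1084 = 1.557345
Price-level growth factor = 1.0582 × 1.0245 × 1.0831 × 1.0020 = 1.176565
Real growth factor = 1.557345 / 1.176565 = 1.323636
Total real return = 1.323636 − 1 → 0.32364.

0.32364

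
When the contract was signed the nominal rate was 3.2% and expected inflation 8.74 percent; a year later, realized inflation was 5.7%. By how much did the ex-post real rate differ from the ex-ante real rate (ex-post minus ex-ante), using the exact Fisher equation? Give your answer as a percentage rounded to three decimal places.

2.730%

Ex-ante: (1 + 0.0320)/(1 + 0.0874) − 1 = -5.09472%
Ex-post: (1 + 0.0320)/(1 + 0.0570) − 1 = -2.36518%
Difference (ex-post − ex-ante) = 2.72954% → 2.730%.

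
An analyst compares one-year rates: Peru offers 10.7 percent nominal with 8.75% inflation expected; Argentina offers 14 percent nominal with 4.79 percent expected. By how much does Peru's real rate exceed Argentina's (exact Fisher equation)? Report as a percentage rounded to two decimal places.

Peru: (1 + 0.1070)/(1 + 0.0875) − 1 = 1.7931%
Argentina: (1 + 0.1400)/(1 + 0.0479) − 1 = 8.7890%
Differential = 1.7931% − 8.7890% = -6.9959% → -7.00%.

-7.00%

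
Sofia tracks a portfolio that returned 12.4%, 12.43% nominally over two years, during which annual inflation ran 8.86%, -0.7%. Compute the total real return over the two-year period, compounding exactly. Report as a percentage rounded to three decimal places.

16.904%

Compound the nominal returns: 1.1240 × 1.1243 = 1.263713.
Compound inflation: 1.0886 × 0.9930 = 1.080980.
Deflate: 1.263713 / 1.080980 = 1.169044.
Total real return = 1.169044 − 1 → 16.904%.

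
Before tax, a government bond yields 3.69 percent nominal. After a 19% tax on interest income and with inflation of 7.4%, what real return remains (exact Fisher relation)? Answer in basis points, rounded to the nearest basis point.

-411 basis points

After-tax nominal return = 3.69% × (1 − 0.19) = 2.9889%.
1 + r = 1.029889 / 1.07400 = 0.958928
After-tax real rate = 0.958928 − 1 → -411 basis points.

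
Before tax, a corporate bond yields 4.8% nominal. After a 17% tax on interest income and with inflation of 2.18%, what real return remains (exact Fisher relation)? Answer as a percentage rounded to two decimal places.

1.77%

After-tax nominal return = 4.8% × (1 − 0.17) = 3.9840%.
1 + r = 1.03984 / 1.02180 = 1.017655
After-tax real rate = 1.017655 − 1 → 1.77%.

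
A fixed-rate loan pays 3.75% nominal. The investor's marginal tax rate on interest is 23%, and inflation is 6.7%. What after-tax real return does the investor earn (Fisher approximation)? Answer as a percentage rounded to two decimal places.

-3.81%

After-tax nominal return = 3.75% × (1 − 0.23) = 2.8875%.
r ≈ 2.8875% − 6.7% → -3.81%.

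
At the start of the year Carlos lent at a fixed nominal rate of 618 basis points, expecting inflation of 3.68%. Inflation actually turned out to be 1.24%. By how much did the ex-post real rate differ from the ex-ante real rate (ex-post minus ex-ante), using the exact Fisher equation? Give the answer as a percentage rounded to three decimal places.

2.468%

Ex-ante: (1 + 0.0618)/(1 + 0.0368) − 1 = 2.4113%
Ex-post: (1 + 0.0618)/(1 + 0.0124) − 1 = 4.8795%
Difference (ex-post − ex-ante) = 2.4682% → 2.468%.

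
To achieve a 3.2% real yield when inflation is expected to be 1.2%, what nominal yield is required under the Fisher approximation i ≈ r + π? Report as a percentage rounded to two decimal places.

i ≈ r + π = 3.2% + 1.2% = 4.40%.

4.40%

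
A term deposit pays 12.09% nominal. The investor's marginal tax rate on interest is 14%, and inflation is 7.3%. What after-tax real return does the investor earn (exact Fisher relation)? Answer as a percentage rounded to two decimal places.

After-tax nominal return = 12.09% × (1 − 0.14) = 10.3974%.
1 + r = 1.103974 / 1.07300 = 1.028867
After-tax real rate = 1.028867 − 1 → 2.89%.

2.89%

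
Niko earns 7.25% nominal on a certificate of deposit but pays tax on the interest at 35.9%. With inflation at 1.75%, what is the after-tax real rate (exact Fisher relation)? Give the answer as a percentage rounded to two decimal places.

After-tax nominal return = 7.25% × (1 − 0.359) = 4.64725%.
1 + r = 1.0464725 / 1.01750 = 1.028474
After-tax real rate = 1.028474 − 1 → 2.85%.

2.85%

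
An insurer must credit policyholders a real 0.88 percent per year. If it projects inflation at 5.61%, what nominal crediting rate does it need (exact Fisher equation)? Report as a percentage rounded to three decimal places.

6.539%

(1 + i) = (1 + r)(1 + π) = 1.00880 × 1.05610 = 1.06539368
i = 1.06539368 − 1, so the required nominal rate is 6.539%.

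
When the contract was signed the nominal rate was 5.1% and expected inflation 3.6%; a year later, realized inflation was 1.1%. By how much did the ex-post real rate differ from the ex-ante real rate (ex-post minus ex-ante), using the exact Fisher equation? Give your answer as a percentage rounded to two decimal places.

2.51%

Ex-ante: (1 + 0.0510)/(1 + 0.0360) − 1 = 1.4479%
Ex-post: (1 + 0.0510)/(1 + 0.0110) − 1 = 3.9565%
Difference (ex-post − ex-ante) = 2.5086% → 2.51%.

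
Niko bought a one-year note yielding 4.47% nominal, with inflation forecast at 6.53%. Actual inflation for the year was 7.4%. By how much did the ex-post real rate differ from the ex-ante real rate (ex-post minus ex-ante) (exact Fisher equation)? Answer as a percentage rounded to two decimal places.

Ex-ante: (1 + 0.0447)/(1 + 0.0653) − 1 = -1.9337%
Ex-post: (1 + 0.0447)/(1 + 0.0740) − 1 = -2.7281%
Difference (ex-post − ex-ante) = -0.7944% → -0.79%.

-0.79%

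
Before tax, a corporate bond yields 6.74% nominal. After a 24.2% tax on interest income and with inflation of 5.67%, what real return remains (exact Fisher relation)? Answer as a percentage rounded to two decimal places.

After-tax nominal return = 6.74% × (1 − 0.242) = 5.10892%.
1 + r = 1.0510892 / 1.05670 = 0.994690
After-tax real rate = 0.994690 − 1 → -0.53%.

-0.53%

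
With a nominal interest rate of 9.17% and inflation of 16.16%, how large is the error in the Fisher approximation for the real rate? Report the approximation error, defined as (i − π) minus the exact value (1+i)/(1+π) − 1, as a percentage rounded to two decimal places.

-0.97%

Approximate: r ≈ 9.170% − 16.160% = -6.9900%
Exact: (1 + 0.0917)/(1 + 0.1616) − 1 = -6.0176%
Error = -6.9900% − (-6.0176%) = -0.9724% → -0.97%.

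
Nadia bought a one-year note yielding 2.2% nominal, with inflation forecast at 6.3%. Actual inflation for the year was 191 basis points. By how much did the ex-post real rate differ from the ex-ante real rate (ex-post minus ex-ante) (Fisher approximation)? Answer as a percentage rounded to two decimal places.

4.39%

Ex-ante: 2.2% − 6.3% = -4.100%
Ex-post: 2.2% − 1.91% = 0.290%
Difference (ex-post − ex-ante) = 4.3900% → 4.39%.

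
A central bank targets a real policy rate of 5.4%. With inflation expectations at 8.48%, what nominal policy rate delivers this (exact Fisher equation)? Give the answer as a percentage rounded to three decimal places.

(1 + i) = (1 + r)(1 + π) = 1.05400 × 1.08480 = 1.1433792
i = 1.1433792 − 1, so the required nominal rate is 14.338%.

14.338%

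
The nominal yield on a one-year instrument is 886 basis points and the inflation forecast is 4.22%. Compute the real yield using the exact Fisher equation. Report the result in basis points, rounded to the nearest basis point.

By the Fisher identity, 1 + r = (1 + i)/(1 + π).
1 + r = 1.08860 / 1.04220 = 1.044521
r = 1.044521 − 1 = 4.4521%, i.e. 445 basis points.

445 basis points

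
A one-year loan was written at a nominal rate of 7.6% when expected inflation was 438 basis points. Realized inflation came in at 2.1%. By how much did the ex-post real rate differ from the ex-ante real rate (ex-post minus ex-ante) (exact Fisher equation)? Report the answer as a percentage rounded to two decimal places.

Ex-ante: (1 + 0.0760)/(1 + 0.0438) − 1 = 3.0849%
Ex-post: (1 + 0.0760)/(1 + 0.0210) − 1 = 5.3869%
Difference (ex-post − ex-ante) = 2.3020% → 2.30%.

2.30%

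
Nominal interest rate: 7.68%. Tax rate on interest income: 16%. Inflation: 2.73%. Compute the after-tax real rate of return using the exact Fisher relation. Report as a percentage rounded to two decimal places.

3.62%

After-tax nominal return = 7.68% × (1 − 0.16) = 6.4512%.
1 + r = 1.064512 / 1.02730 = 1.036223
After-tax real rate = 1.036223 − 1 → 3.62%.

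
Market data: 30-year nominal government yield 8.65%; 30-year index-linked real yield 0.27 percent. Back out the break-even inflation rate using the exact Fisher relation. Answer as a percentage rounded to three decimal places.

(1 + π) = (1 + i)/(1 + r) = 1.08650 / 1.00270 = 1.083574
Break-even inflation = 1.083574 − 1 → 8.357%.

8.357%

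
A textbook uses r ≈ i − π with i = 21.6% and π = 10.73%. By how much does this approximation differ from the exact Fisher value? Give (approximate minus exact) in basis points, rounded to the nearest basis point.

Approximate: r ≈ 21.600% − 10.730% = 10.8700%
Exact: (1 + 0.2160)/(1 + 0.1073) − 1 = 9.8167%
Error = 10.8700% − 9.8167% = 1.0533% → 105 basis points.

105 basis points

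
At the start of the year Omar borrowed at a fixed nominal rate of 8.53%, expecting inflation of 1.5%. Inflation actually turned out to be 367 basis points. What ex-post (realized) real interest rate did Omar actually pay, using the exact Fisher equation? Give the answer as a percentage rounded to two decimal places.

Ex-post: (1 + 0.0853)/(1 + 0.0367) − 1 = 4.6880%
So the realized real rate is 4.69%.

4.69%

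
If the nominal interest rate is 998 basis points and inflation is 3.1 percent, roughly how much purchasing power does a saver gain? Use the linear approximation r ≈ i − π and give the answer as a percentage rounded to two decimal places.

r ≈ i − π = 9.98% − 3.1% = 6.88%.

6.88%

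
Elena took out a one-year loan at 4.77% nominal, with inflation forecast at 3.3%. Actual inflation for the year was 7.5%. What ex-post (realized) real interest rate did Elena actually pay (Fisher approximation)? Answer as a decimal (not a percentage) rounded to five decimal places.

Ex-post: 4.77% − 7.5% = -2.730%
So the realized real rate is -0.02730.

-0.02730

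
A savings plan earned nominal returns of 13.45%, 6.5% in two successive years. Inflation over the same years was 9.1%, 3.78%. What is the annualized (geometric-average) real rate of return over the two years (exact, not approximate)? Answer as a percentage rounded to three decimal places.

3.302%

Compound the nominal returns: 1.1345 × 1.0650 = 1.20824250.
Compound inflation: 1.0910 × 1.0378 = 1.13223980.
Deflate: 1.20824250 / 1.13223980 = 1.06712597.
Annualized real rate = 1.06712597^(1/2) − 1 = 3.3018% → 3.302%.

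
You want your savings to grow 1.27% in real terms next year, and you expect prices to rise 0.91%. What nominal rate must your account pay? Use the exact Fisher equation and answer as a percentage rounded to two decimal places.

2.19%

(1 + i) = (1 + r)(1 + π) = 1.01270 × 1.00910 = 1.02191557
i = 1.02191557 − 1, so the required nominal rate is 2.19%.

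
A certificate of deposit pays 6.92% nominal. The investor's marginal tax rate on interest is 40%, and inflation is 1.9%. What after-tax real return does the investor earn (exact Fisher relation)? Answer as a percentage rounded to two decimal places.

2.21%

After-tax nominal return = 6.92% × (1 − 0.4) = 4.1520%.
1 + r = 1.04152 / 1.01900 = 1.022100
After-tax real rate = 1.022100 − 1 → 2.21%.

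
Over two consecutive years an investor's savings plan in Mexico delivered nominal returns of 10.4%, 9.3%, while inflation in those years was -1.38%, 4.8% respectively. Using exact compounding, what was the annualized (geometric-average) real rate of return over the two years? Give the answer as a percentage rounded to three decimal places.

Nominal growth factor = 1.1040 × 1.0930 = 1.20667200
Price-level growth factor = 0.9862 × 1.0480 = 1.03353760
Real growth factor = 1.20667200 / 1.03353760 = 1.16751631
Annualized real rate = 1.16751631^(1/2) − 1 = 8.0517% → 8.052%.

8.052%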